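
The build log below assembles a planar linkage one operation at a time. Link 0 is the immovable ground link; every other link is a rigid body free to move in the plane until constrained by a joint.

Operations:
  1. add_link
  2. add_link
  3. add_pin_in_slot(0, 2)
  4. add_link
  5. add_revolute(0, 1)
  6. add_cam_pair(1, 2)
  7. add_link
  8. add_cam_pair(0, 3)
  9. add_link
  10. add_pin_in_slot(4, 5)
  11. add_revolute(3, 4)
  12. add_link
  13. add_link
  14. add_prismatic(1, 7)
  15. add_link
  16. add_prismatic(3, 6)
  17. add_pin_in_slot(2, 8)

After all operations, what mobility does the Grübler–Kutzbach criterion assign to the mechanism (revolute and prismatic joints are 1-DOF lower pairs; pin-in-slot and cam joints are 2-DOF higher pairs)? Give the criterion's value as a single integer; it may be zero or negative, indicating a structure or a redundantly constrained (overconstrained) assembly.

[1;0;0] (link 0 is ground)
L+ [2;0;0]
L+ [3;0;0]
PS(0,2)∈J2 [3;0;1]
L+ [4;0;1]
R(0,1)∈J1 [4;1;1]
C(1,2)∈J2 [4;1;2]
L+ [5;1;2]
C(0,3)∈J2 [5;1;3]
L+ [6;1;3]
PS(4,5)∈J2 [6;1;4]
R(3,4)∈J1 [6;2;4]
L+ [7;2;4]
L+ [8;2;4]
P(1,7)∈J1 [8;3;4]
L+ [9;3;4]
P(3,6)∈J1 [9;4;4]
PS(2,8)∈J2 [9;4;5]
mobility = 24 − 8 − 5 = 11

M = 11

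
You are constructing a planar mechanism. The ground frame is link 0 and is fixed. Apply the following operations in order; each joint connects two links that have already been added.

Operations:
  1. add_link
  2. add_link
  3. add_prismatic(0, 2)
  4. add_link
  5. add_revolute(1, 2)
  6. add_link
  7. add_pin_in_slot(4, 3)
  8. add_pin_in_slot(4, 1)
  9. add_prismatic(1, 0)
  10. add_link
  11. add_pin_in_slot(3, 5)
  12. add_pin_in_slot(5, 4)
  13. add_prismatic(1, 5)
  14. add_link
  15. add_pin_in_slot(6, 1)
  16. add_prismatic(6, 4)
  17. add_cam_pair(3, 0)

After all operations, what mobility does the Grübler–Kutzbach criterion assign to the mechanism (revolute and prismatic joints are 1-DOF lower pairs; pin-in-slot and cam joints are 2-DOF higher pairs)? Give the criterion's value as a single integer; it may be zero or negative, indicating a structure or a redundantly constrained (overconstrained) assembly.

ground; <1,0,0>
#1 <2,0,0>
#2 <3,0,0>
P:0↔2 J1 <3,1,0>
#3 <4,1,0>
R:1↔2 J1 <4,2,0>
#4 <5,2,0>
PS:4↔3 J2 <5,2,1>
PS:4↔1 J2 <5,2,2>
P:1↔0 J1 <5,3,2>
#5 <6,3,2>
PS:3↔5 J2 <6,3,3>
PS:5↔4 J2 <6,3,4>
P:1↔5 J1 <6,4,4>
#6 <7,4,4>
PS:6↔1 J2 <7,4,5>
P:6↔4 J1 <7,5,5>
C:3↔0 J2 <7,5,6>
3×6 − 2×5 − 1×6 = 2

M = 2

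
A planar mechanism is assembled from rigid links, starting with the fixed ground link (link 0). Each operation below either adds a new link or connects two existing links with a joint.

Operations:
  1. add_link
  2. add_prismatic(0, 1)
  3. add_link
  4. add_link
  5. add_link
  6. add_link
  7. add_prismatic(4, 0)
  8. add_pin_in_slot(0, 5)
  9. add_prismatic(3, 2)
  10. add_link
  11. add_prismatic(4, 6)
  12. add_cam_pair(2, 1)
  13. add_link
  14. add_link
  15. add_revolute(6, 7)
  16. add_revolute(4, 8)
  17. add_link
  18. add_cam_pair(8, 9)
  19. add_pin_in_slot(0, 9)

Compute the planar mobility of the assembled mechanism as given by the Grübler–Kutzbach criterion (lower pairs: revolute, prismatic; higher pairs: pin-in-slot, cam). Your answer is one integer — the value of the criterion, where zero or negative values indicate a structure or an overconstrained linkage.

M = 11

ground; <1,0,0>
#1 <2,0,0>
P:0↔1 J1 <2,1,0>
#2 <3,1,0>
#3 <4,1,0>
#4 <5,1,0>
#5 <6,1,0>
P:4↔0 J1 <6,2,0>
PS:0↔5 J2 <6,2,1>
P:3↔2 J1 <6,3,1>
#6 <7,3,1>
P:4↔6 J1 <7,4,1>
C:2↔1 J2 <7,4,2>
#7 <8,4,2>
#8 <9,4,2>
R:6↔7 J1 <9,5,2>
R:4↔8 J1 <9,6,2>
#9 <10,6,2>
C:8↔9 J2 <10,6,3>
PS:0↔9 J2 <10,6,4>
3×9 − 2×6 − 1×4 = 11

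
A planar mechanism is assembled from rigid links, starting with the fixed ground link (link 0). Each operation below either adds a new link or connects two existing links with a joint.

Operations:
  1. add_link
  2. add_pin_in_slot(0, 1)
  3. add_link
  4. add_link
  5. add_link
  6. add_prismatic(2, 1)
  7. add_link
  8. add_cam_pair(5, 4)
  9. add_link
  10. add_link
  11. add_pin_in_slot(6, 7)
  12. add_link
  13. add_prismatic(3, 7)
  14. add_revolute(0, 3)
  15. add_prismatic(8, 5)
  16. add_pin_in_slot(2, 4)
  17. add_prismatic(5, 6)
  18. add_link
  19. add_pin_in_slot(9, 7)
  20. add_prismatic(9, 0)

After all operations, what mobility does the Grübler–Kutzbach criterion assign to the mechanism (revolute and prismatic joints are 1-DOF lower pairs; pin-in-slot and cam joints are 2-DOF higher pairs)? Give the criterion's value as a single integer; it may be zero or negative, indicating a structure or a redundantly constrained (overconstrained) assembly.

ground; <1,0,0>
#1 <2,0,0>
PS:0↔1 J2 <2,0,1>
#2 <3,0,1>
#3 <4,0,1>
#4 <5,0,1>
P:2↔1 J1 <5,1,1>
#5 <6,1,1>
C:5↔4 J2 <6,1,2>
#6 <7,1,2>
#7 <8,1,2>
PS:6↔7 J2 <8,1,3>
#8 <9,1,3>
P:3↔7 J1 <9,2,3>
R:0↔3 J1 <9,3,3>
P:8↔5 J1 <9,4,3>
PS:2↔4 J2 <9,4,4>
P:5↔6 J1 <9,5,4>
#9 <10,5,4>
PS:9↔7 J2 <10,5,5>
P:9↔0 J1 <10,6,5>
3×9 − 2×6 − 1×5 = 10

M = 10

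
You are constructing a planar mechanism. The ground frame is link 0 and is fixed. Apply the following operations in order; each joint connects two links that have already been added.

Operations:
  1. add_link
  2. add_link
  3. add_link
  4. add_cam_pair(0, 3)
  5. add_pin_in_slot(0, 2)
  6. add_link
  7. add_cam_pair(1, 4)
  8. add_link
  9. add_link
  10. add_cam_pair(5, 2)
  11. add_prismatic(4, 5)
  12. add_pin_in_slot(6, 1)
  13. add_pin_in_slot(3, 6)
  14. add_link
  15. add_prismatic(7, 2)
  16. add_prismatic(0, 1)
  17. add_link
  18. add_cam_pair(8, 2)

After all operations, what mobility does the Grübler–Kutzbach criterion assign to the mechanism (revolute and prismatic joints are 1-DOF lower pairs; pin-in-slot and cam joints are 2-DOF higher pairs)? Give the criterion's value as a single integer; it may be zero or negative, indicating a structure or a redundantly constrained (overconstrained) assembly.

(L,J1,J2)=(1,0,0); link0 fixed
link1: (2,0,0)
link2: (3,0,0)
link3: (4,0,0)
C 0-3 [J2]: (4,0,1)
PS 0-2 [J2]: (4,0,2)
link4: (5,0,2)
C 1-4 [J2]: (5,0,3)
link5: (6,0,3)
link6: (7,0,3)
C 5-2 [J2]: (7,0,4)
P 4-5 [J1]: (7,1,4)
PS 6-1 [J2]: (7,1,5)
PS 3-6 [J2]: (7,1,6)
link7: (8,1,6)
P 7-2 [J1]: (8,2,6)
P 0-1 [J1]: (8,3,6)
link8: (9,3,6)
C 8-2 [J2]: (9,3,7)
Grübler: 3·8 − 2·3 − 7 = 11

M = 11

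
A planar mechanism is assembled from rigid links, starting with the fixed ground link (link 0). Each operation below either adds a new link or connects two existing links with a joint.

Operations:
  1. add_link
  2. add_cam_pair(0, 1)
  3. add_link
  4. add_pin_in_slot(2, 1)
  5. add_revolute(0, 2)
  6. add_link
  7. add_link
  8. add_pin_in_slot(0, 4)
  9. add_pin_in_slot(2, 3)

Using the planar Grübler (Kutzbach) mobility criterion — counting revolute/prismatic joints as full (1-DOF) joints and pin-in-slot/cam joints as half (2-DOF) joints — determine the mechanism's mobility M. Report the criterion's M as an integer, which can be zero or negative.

M = 6

[1;0;0] (link 0 is ground)
L+ [2;0;0]
C(0,1)∈J2 [2;0;1]
L+ [3;0;1]
PS(2,1)∈J2 [3;0;2]
R(0,2)∈J1 [3;1;2]
L+ [4;1;2]
L+ [5;1;2]
PS(0,4)∈J2 [5;1;3]
PS(2,3)∈J2 [5;1;4]
mobility = 12 − 2 − 4 = 6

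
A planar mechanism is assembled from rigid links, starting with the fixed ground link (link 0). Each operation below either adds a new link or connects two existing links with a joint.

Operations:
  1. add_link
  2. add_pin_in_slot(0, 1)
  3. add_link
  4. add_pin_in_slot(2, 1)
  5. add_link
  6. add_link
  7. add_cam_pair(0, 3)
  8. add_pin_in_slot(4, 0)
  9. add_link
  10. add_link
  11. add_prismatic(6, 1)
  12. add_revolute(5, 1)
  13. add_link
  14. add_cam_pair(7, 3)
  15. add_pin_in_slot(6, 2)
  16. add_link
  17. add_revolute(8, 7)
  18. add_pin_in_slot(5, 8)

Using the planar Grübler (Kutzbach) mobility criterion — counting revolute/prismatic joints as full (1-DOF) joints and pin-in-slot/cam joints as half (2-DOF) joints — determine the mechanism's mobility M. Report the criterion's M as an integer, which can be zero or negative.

M = 11

L=1 J1=0 J2=0
add link → L=2 J1=0 J2=0
PS@0,1 dof=2 J2 → L=2 J1=0 J2=1
add link → L=3 J1=0 J2=1
PS@2,1 dof=2 J2 → L=3 J1=0 J2=2
add link → L=4 J1=0 J2=2
add link → L=5 J1=0 J2=2
C@0,3 dof=2 J2 → L=5 J1=0 J2=3
PS@4,0 dof=2 J2 → L=5 J1=0 J2=4
add link → L=6 J1=0 J2=4
add link → L=7 J1=0 J2=4
P@6,1 dof=1 J1 → L=7 J1=1 J2=4
R@5,1 dof=1 J1 → L=7 J1=2 J2=4
add link → L=8 J1=2 J2=4
C@7,3 dof=2 J2 → L=8 J1=2 J2=5
PS@6,2 dof=2 J2 → L=8 J1=2 J2=6
add link → L=9 J1=2 J2=6
R@8,7 dof=1 J1 → L=9 J1=3 J2=6
PS@5,8 dof=2 J2 → L=9 J1=3 J2=7
M=3(L−1)−2J1−J2=3·8−2·3−7=11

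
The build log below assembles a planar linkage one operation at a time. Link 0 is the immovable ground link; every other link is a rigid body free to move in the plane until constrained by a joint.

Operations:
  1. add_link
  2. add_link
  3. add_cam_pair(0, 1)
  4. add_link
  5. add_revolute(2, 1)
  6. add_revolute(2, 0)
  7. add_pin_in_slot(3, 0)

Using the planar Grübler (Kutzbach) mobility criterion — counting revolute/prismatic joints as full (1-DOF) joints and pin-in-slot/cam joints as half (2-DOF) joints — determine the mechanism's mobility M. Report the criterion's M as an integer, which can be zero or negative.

ground; <1,0,0>
#1 <2,0,0>
#2 <3,0,0>
C:0↔1 J2 <3,0,1>
#3 <4,0,1>
R:2↔1 J1 <4,1,1>
R:2↔0 J1 <4,2,1>
PS:3↔0 J2 <4,2,2>
3×3 − 2×2 − 1×2 = 3

M = 3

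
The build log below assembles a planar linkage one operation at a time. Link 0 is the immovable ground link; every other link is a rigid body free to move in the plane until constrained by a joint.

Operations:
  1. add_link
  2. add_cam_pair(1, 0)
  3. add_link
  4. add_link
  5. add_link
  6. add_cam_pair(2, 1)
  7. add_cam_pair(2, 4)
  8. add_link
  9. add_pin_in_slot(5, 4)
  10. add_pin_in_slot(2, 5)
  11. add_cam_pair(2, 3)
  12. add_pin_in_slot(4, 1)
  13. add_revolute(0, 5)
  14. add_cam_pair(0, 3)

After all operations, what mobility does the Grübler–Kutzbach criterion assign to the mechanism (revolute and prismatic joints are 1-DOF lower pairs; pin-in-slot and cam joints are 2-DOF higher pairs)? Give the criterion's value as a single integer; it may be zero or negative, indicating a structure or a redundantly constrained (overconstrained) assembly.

M = 5

L=1 J1=0 J2=0
add link → L=2 J1=0 J2=0
C@1,0 dof=2 J2 → L=2 J1=0 J2=1
add link → L=3 J1=0 J2=1
add link → L=4 J1=0 J2=1
add link → L=5 J1=0 J2=1
C@2,1 dof=2 J2 → L=5 J1=0 J2=2
C@2,4 dof=2 J2 → L=5 J1=0 J2=3
add link → L=6 J1=0 J2=3
PS@5,4 dof=2 J2 → L=6 J1=0 J2=4
PS@2,5 dof=2 J2 → L=6 J1=0 J2=5
C@2,3 dof=2 J2 → L=6 J1=0 J2=6
PS@4,1 dof=2 J2 → L=6 J1=0 J2=7
R@0,5 dof=1 J1 → L=6 J1=1 J2=7
C@0,3 dof=2 J2 → L=6 J1=1 J2=8
M=3(L−1)−2J1−J2=3·5−2·1−8=5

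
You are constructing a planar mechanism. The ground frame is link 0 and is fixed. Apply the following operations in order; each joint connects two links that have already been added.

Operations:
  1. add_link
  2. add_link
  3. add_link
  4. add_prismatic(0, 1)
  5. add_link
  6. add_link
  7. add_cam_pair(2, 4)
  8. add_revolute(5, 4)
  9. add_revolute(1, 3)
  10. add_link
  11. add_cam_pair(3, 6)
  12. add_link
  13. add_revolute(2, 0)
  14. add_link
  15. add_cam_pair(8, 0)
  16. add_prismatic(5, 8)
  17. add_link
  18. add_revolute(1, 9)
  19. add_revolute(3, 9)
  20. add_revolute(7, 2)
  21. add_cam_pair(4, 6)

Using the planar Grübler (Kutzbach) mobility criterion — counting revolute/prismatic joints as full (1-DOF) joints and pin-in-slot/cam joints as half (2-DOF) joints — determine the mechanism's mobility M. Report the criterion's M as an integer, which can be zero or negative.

L=1 J1=0 J2=0
add link → L=2 J1=0 J2=0
add link → L=3 J1=0 J2=0
add link → L=4 J1=0 J2=0
P@0,1 dof=1 J1 → L=4 J1=1 J2=0
add link → L=5 J1=1 J2=0
add link → L=6 J1=1 J2=0
C@2,4 dof=2 J2 → L=6 J1=1 J2=1
R@5,4 dof=1 J1 → L=6 J1=2 J2=1
R@1,3 dof=1 J1 → L=6 J1=3 J2=1
add link → L=7 J1=3 J2=1
C@3,6 dof=2 J2 → L=7 J1=3 J2=2
add link → L=8 J1=3 J2=2
R@2,0 dof=1 J1 → L=8 J1=4 J2=2
add link → L=9 J1=4 J2=2
C@8,0 dof=2 J2 → L=9 J1=4 J2=3
P@5,8 dof=1 J1 → L=9 J1=5 J2=3
add link → L=10 J1=5 J2=3
R@1,9 dof=1 J1 → L=10 J1=6 J2=3
R@3,9 dof=1 J1 → L=10 J1=7 J2=3
R@7,2 dof=1 J1 → L=10 J1=8 J2=3
C@4,6 dof=2 J2 → L=10 J1=8 J2=4
M=3(L−1)−2J1−J2=3·9−2·8−4=7

M = 7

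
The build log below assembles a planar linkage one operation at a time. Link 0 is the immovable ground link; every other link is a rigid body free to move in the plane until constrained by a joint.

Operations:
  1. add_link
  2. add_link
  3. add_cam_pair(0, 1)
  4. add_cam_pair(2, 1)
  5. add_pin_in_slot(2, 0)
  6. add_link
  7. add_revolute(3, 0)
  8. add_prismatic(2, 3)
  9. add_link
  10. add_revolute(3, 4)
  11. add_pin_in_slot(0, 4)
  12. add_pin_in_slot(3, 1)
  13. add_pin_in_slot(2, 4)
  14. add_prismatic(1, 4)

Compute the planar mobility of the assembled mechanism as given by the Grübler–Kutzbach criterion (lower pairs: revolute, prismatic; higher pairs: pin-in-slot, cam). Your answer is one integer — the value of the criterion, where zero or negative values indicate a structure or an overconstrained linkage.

M = -2

(L,J1,J2)=(1,0,0); link0 fixed
link1: (2,0,0)
link2: (3,0,0)
C 0-1 [J2]: (3,0,1)
C 2-1 [J2]: (3,0,2)
PS 2-0 [J2]: (3,0,3)
link3: (4,0,3)
R 3-0 [J1]: (4,1,3)
P 2-3 [J1]: (4,2,3)
link4: (5,2,3)
R 3-4 [J1]: (5,3,3)
PS 0-4 [J2]: (5,3,4)
PS 3-1 [J2]: (5,3,5)
PS 2-4 [J2]: (5,3,6)
P 1-4 [J1]: (5,4,6)
Grübler: 3·4 − 2·4 − 6 = -2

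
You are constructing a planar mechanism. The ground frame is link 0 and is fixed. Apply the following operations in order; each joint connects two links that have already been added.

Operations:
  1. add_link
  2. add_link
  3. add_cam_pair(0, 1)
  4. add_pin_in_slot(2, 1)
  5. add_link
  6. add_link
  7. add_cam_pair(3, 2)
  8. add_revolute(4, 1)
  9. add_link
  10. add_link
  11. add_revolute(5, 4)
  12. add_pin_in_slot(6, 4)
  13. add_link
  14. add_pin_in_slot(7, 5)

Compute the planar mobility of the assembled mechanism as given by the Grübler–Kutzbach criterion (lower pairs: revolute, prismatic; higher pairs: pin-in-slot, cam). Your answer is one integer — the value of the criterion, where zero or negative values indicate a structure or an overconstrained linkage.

M = 12

[1;0;0] (link 0 is ground)
L+ [2;0;0]
L+ [3;0;0]
C(0,1)∈J2 [3;0;1]
PS(2,1)∈J2 [3;0;2]
L+ [4;0;2]
L+ [5;0;2]
C(3,2)∈J2 [5;0;3]
R(4,1)∈J1 [5;1;3]
L+ [6;1;3]
L+ [7;1;3]
R(5,4)∈J1 [7;2;3]
PS(6,4)∈J2 [7;2;4]
L+ [8;2;4]
PS(7,5)∈J2 [8;2;5]
mobility = 21 − 4 − 5 = 12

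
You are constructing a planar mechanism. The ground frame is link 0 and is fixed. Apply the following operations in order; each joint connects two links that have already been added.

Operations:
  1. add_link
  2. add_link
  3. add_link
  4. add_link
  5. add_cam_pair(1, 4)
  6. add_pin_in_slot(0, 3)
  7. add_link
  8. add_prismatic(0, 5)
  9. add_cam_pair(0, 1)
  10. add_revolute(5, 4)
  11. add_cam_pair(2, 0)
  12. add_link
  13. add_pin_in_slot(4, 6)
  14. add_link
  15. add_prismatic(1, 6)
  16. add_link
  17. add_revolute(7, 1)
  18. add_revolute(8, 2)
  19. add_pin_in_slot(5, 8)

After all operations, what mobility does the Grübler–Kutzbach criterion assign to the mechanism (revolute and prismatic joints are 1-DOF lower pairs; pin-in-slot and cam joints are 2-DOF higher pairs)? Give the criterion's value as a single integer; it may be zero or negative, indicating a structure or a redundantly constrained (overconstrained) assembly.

(L,J1,J2)=(1,0,0); link0 fixed
link1: (2,0,0)
link2: (3,0,0)
link3: (4,0,0)
link4: (5,0,0)
C 1-4 [J2]: (5,0,1)
PS 0-3 [J2]: (5,0,2)
link5: (6,0,2)
P 0-5 [J1]: (6,1,2)
C 0-1 [J2]: (6,1,3)
R 5-4 [J1]: (6,2,3)
C 2-0 [J2]: (6,2,4)
link6: (7,2,4)
PS 4-6 [J2]: (7,2,5)
link7: (8,2,5)
P 1-6 [J1]: (8,3,5)
link8: (9,3,5)
R 7-1 [J1]: (9,4,5)
R 8-2 [J1]: (9,5,5)
PS 5-8 [J2]: (9,5,6)
Grübler: 3·8 − 2·5 − 6 = 8

M = 8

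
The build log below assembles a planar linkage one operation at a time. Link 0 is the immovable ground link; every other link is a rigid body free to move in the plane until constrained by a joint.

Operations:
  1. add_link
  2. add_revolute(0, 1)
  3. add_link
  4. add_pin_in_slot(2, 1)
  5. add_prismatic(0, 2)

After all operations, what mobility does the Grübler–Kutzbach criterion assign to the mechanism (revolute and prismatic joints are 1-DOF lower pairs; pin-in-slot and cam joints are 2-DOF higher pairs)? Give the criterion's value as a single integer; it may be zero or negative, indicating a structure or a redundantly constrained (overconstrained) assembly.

M = 1

L=1 J1=0 J2=0
add link → L=2 J1=0 J2=0
R@0,1 dof=1 J1 → L=2 J1=1 J2=0
add link → L=3 J1=1 J2=0
PS@2,1 dof=2 J2 → L=3 J1=1 J2=1
P@0,2 dof=1 J1 → L=3 J1=2 J2=1
M=3(L−1)−2J1−J2=3·2−2·2−1=1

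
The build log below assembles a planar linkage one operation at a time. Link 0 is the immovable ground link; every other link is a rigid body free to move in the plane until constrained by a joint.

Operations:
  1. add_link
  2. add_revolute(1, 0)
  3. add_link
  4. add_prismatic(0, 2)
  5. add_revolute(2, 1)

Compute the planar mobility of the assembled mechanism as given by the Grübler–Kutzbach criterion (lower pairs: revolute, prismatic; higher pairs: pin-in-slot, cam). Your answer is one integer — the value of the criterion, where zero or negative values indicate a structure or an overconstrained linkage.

M = 0

L=1 J1=0 J2=0
add link → L=2 J1=0 J2=0
R@1,0 dof=1 J1 → L=2 J1=1 J2=0
add link → L=3 J1=1 J2=0
P@0,2 dof=1 J1 → L=3 J1=2 J2=0
R@2,1 dof=1 J1 → L=3 J1=3 J2=0
M=3(L−1)−2J1−J2=3·2−2·3−0=0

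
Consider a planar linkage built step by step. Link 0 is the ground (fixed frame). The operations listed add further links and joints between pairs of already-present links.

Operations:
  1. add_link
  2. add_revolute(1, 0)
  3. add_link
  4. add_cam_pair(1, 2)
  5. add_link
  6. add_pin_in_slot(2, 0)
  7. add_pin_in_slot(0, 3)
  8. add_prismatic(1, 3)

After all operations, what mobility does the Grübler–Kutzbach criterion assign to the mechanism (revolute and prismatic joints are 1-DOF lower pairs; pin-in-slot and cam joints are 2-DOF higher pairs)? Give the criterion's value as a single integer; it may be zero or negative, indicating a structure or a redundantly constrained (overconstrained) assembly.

ground; <1,0,0>
#1 <2,0,0>
R:1↔0 J1 <2,1,0>
#2 <3,1,0>
C:1↔2 J2 <3,1,1>
#3 <4,1,1>
PS:2↔0 J2 <4,1,2>
PS:0↔3 J2 <4,1,3>
P:1↔3 J1 <4,2,3>
3×3 − 2×2 − 1×3 = 2

M = 2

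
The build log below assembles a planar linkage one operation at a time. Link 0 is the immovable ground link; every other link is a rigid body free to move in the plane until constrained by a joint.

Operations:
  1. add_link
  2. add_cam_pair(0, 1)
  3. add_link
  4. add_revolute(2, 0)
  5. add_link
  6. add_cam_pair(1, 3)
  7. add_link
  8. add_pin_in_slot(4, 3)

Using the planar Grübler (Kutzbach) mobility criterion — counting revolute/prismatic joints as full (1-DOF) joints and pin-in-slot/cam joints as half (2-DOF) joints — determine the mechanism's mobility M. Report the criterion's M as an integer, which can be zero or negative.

M = 7

[1;0;0] (link 0 is ground)
L+ [2;0;0]
C(0,1)∈J2 [2;0;1]
L+ [3;0;1]
R(2,0)∈J1 [3;1;1]
L+ [4;1;1]
C(1,3)∈J2 [4;1;2]
L+ [5;1;2]
PS(4,3)∈J2 [5;1;3]
mobility = 12 − 2 − 3 = 7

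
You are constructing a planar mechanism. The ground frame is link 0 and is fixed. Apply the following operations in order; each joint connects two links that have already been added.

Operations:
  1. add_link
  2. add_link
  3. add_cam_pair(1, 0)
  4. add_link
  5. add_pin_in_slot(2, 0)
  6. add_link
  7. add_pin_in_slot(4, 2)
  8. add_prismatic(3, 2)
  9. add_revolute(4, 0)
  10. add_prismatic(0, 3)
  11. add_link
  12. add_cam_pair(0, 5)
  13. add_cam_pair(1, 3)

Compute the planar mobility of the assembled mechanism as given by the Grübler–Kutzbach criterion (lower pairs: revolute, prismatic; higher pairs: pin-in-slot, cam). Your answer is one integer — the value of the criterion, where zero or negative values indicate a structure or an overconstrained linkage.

M = 4

ground; <1,0,0>
#1 <2,0,0>
#2 <3,0,0>
C:1↔0 J2 <3,0,1>
#3 <4,0,1>
PS:2↔0 J2 <4,0,2>
#4 <5,0,2>
PS:4↔2 J2 <5,0,3>
P:3↔2 J1 <5,1,3>
R:4↔0 J1 <5,2,3>
P:0↔3 J1 <5,3,3>
#5 <6,3,3>
C:0↔5 J2 <6,3,4>
C:1↔3 J2 <6,3,5>
3×5 − 2×3 − 1×5 = 4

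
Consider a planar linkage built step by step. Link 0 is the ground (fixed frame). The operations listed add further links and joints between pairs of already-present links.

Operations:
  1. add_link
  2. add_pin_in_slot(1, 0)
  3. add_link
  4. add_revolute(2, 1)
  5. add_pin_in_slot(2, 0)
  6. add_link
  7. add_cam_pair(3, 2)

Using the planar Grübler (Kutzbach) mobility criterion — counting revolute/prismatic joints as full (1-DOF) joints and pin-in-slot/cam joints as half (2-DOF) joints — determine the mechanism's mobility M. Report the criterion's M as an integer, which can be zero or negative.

(L,J1,J2)=(1,0,0); link0 fixed
link1: (2,0,0)
PS 1-0 [J2]: (2,0,1)
link2: (3,0,1)
R 2-1 [J1]: (3,1,1)
PS 2-0 [J2]: (3,1,2)
link3: (4,1,2)
C 3-2 [J2]: (4,1,3)
Grübler: 3·3 − 2·1 − 3 = 4

M = 4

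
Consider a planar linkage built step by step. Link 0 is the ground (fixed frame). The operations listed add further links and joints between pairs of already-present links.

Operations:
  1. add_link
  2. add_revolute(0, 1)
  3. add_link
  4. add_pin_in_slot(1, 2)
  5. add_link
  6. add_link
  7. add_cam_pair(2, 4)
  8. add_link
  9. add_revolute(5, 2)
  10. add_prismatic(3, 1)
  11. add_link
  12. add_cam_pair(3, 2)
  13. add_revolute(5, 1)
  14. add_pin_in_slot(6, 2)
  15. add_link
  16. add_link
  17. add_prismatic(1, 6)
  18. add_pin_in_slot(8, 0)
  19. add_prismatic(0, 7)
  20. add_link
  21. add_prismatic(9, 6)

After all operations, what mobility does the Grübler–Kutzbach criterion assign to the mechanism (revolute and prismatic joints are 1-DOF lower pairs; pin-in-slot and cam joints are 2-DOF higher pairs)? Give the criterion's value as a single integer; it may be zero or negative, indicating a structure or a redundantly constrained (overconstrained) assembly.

M = 8

ground; <1,0,0>
#1 <2,0,0>
R:0↔1 J1 <2,1,0>
#2 <3,1,0>
PS:1↔2 J2 <3,1,1>
#3 <4,1,1>
#4 <5,1,1>
C:2↔4 J2 <5,1,2>
#5 <6,1,2>
R:5↔2 J1 <6,2,2>
P:3↔1 J1 <6,3,2>
#6 <7,3,2>
C:3↔2 J2 <7,3,3>
R:5↔1 J1 <7,4,3>
PS:6↔2 J2 <7,4,4>
#7 <8,4,4>
#8 <9,4,4>
P:1↔6 J1 <9,5,4>
PS:8↔0 J2 <9,5,5>
P:0↔7 J1 <9,6,5>
#9 <10,6,5>
P:9↔6 J1 <10,7,5>
3×9 − 2×7 − 1×5 = 8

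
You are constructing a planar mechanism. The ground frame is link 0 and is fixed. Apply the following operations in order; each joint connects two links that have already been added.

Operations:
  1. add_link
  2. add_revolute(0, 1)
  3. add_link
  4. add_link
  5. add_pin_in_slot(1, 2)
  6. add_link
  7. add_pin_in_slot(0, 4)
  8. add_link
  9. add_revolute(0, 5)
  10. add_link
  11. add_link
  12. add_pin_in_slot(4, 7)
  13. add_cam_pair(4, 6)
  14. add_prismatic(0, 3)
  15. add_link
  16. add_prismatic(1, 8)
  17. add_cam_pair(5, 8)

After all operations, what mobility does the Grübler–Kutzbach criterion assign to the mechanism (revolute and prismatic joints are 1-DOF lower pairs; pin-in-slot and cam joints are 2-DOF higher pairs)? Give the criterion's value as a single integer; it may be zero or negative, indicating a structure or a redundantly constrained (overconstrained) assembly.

[1;0;0] (link 0 is ground)
L+ [2;0;0]
R(0,1)∈J1 [2;1;0]
L+ [3;1;0]
L+ [4;1;0]
PS(1,2)∈J2 [4;1;1]
L+ [5;1;1]
PS(0,4)∈J2 [5;1;2]
L+ [6;1;2]
R(0,5)∈J1 [6;2;2]
L+ [7;2;2]
L+ [8;2;2]
PS(4,7)∈J2 [8;2;3]
C(4,6)∈J2 [8;2;4]
P(0,3)∈J1 [8;3;4]
L+ [9;3;4]
P(1,8)∈J1 [9;4;4]
C(5,8)∈J2 [9;4;5]
mobility = 24 − 8 − 5 = 11

M = 11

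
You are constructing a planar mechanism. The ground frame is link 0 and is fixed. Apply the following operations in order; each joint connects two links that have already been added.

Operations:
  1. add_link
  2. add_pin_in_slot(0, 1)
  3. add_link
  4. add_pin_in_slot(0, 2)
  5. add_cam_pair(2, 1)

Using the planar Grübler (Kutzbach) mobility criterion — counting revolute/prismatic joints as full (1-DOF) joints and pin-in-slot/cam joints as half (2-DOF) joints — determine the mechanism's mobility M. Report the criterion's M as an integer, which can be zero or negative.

[1;0;0] (link 0 is ground)
L+ [2;0;0]
PS(0,1)∈J2 [2;0;1]
L+ [3;0;1]
PS(0,2)∈J2 [3;0;2]
C(2,1)∈J2 [3;0;3]
mobility = 6 − 0 − 3 = 3

M = 3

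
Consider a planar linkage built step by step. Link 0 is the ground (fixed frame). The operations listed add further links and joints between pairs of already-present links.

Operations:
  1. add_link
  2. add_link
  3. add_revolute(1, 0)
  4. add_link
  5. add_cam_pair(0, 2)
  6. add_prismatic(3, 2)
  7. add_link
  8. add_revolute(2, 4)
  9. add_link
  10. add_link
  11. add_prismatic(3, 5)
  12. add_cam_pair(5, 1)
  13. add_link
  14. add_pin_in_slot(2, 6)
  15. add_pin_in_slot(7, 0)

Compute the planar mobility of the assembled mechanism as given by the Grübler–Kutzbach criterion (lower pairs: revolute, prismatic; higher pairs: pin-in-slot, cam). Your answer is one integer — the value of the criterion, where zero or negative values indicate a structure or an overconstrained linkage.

ground; <1,0,0>
#1 <2,0,0>
#2 <3,0,0>
R:1↔0 J1 <3,1,0>
#3 <4,1,0>
C:0↔2 J2 <4,1,1>
P:3↔2 J1 <4,2,1>
#4 <5,2,1>
R:2↔4 J1 <5,3,1>
#5 <6,3,1>
#6 <7,3,1>
P:3↔5 J1 <7,4,1>
C:5↔1 J2 <7,4,2>
#7 <8,4,2>
PS:2↔6 J2 <8,4,3>
PS:7↔0 J2 <8,4,4>
3×7 − 2×4 − 1×4 = 9

M = 9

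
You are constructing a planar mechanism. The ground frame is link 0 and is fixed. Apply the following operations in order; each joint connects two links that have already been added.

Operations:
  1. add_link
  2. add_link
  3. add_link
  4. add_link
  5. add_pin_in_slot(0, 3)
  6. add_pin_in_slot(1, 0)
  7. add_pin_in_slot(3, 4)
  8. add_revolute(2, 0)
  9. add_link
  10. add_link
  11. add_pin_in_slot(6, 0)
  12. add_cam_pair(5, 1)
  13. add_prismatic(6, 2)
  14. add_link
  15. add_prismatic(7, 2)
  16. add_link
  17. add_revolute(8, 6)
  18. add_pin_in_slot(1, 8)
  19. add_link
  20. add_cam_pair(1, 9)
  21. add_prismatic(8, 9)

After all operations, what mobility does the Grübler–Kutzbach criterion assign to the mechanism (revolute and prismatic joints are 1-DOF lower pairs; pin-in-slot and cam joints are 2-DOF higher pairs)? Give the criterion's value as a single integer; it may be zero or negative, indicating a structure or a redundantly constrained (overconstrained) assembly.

M = 10

[1;0;0] (link 0 is ground)
L+ [2;0;0]
L+ [3;0;0]
L+ [4;0;0]
L+ [5;0;0]
PS(0,3)∈J2 [5;0;1]
PS(1,0)∈J2 [5;0;2]
PS(3,4)∈J2 [5;0;3]
R(2,0)∈J1 [5;1;3]
L+ [6;1;3]
L+ [7;1;3]
PS(6,0)∈J2 [7;1;4]
C(5,1)∈J2 [7;1;5]
P(6,2)∈J1 [7;2;5]
L+ [8;2;5]
P(7,2)∈J1 [8;3;5]
L+ [9;3;5]
R(8,6)∈J1 [9;4;5]
PS(1,8)∈J2 [9;4;6]
L+ [10;4;6]
C(1,9)∈J2 [10;4;7]
P(8,9)∈J1 [10;5;7]
mobility = 27 − 10 − 7 = 10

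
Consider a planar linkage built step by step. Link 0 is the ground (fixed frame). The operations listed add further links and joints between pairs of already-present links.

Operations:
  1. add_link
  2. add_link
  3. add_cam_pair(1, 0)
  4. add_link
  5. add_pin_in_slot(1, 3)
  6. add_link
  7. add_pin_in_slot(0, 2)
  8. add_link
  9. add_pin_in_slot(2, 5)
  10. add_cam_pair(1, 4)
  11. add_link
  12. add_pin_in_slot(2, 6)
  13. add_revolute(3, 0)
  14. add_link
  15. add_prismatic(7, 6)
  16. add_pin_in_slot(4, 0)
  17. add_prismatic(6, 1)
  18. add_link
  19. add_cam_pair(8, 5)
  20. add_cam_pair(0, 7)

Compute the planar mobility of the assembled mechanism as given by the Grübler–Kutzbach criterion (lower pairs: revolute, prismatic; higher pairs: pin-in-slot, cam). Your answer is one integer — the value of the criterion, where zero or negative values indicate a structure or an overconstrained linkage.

M = 9

(L,J1,J2)=(1,0,0); link0 fixed
link1: (2,0,0)
link2: (3,0,0)
C 1-0 [J2]: (3,0,1)
link3: (4,0,1)
PS 1-3 [J2]: (4,0,2)
link4: (5,0,2)
PS 0-2 [J2]: (5,0,3)
link5: (6,0,3)
PS 2-5 [J2]: (6,0,4)
C 1-4 [J2]: (6,0,5)
link6: (7,0,5)
PS 2-6 [J2]: (7,0,6)
R 3-0 [J1]: (7,1,6)
link7: (8,1,6)
P 7-6 [J1]: (8,2,6)
PS 4-0 [J2]: (8,2,7)
P 6-1 [J1]: (8,3,7)
link8: (9,3,7)
C 8-5 [J2]: (9,3,8)
C 0-7 [J2]: (9,3,9)
Grübler: 3·8 − 2·3 − 9 = 9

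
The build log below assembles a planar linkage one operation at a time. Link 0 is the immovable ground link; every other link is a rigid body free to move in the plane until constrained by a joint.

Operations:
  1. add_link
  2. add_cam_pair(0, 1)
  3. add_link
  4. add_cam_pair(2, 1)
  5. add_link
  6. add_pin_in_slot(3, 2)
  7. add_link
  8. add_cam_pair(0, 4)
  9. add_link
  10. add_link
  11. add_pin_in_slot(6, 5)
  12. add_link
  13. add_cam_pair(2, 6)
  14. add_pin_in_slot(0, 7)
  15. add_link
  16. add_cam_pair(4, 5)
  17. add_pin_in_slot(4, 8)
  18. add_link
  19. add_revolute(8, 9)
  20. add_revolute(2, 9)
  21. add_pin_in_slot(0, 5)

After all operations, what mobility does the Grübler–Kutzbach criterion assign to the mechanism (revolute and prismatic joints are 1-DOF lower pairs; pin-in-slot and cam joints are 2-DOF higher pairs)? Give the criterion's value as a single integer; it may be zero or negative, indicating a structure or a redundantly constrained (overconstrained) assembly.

M = 13

(L,J1,J2)=(1,0,0); link0 fixed
link1: (2,0,0)
C 0-1 [J2]: (2,0,1)
link2: (3,0,1)
C 2-1 [J2]: (3,0,2)
link3: (4,0,2)
PS 3-2 [J2]: (4,0,3)
link4: (5,0,3)
C 0-4 [J2]: (5,0,4)
link5: (6,0,4)
link6: (7,0,4)
PS 6-5 [J2]: (7,0,5)
link7: (8,0,5)
C 2-6 [J2]: (8,0,6)
PS 0-7 [J2]: (8,0,7)
link8: (9,0,7)
C 4-5 [J2]: (9,0,8)
PS 4-8 [J2]: (9,0,9)
link9: (10,0,9)
R 8-9 [J1]: (10,1,9)
R 2-9 [J1]: (10,2,9)
PS 0-5 [J2]: (10,2,10)
Grübler: 3·9 − 2·2 − 10 = 13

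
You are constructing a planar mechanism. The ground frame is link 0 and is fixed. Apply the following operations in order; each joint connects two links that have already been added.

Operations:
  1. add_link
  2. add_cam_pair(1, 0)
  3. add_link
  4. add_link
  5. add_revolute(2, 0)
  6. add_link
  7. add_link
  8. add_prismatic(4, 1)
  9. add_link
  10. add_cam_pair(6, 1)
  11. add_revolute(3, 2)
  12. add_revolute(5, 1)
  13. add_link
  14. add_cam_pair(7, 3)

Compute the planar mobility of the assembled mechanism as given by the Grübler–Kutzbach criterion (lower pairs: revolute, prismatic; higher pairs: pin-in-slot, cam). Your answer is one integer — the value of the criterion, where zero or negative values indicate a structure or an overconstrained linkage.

M = 10

link 0 = ground. State L|J1|J2 = 1|0|0
+link1  2|0|0
C(1,0) f=2→J2  2|0|1
+link2  3|0|1
+link3  4|0|1
R(2,0) f=1→J1  4|1|1
+link4  5|1|1
+link5  6|1|1
P(4,1) f=1→J1  6|2|1
+link6  7|2|1
C(6,1) f=2→J2  7|2|2
R(3,2) f=1→J1  7|3|2
R(5,1) f=1→J1  7|4|2
+link7  8|4|2
C(7,3) f=2→J2  8|4|3
M = 3(8−1)−2·4−3 = 21−8−3 = 10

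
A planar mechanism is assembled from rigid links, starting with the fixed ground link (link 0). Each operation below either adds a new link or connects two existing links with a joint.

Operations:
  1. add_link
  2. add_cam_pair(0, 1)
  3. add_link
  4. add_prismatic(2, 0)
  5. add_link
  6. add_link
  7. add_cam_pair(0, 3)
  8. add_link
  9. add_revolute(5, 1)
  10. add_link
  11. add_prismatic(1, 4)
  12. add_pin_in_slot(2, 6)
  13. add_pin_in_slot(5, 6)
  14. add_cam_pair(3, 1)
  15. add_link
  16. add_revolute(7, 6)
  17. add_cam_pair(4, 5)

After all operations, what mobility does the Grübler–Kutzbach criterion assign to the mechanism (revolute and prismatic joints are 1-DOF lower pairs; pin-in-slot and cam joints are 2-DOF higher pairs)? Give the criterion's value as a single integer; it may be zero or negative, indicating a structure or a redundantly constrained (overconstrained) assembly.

M = 7

ground; <1,0,0>
#1 <2,0,0>
C:0↔1 J2 <2,0,1>
#2 <3,0,1>
P:2↔0 J1 <3,1,1>
#3 <4,1,1>
#4 <5,1,1>
C:0↔3 J2 <5,1,2>
#5 <6,1,2>
R:5↔1 J1 <6,2,2>
#6 <7,2,2>
P:1↔4 J1 <7,3,2>
PS:2↔6 J2 <7,3,3>
PS:5↔6 J2 <7,3,4>
C:3↔1 J2 <7,3,5>
#7 <8,3,5>
R:7↔6 J1 <8,4,5>
C:4↔5 J2 <8,4,6>
3×7 − 2×4 − 1×6 = 7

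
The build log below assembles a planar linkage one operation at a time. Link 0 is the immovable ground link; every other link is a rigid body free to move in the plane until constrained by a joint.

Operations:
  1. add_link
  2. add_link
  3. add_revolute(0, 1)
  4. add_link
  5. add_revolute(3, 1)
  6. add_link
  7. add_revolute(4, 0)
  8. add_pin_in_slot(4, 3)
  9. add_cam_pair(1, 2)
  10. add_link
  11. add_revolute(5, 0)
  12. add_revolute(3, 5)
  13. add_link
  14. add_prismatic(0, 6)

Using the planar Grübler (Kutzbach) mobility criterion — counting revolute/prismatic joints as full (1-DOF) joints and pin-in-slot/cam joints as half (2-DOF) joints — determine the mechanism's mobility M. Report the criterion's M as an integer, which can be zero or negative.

M = 4

(L,J1,J2)=(1,0,0); link0 fixed
link1: (2,0,0)
link2: (3,0,0)
R 0-1 [J1]: (3,1,0)
link3: (4,1,0)
R 3-1 [J1]: (4,2,0)
link4: (5,2,0)
R 4-0 [J1]: (5,3,0)
PS 4-3 [J2]: (5,3,1)
C 1-2 [J2]: (5,3,2)
link5: (6,3,2)
R 5-0 [J1]: (6,4,2)
R 3-5 [J1]: (6,5,2)
link6: (7,5,2)
P 0-6 [J1]: (7,6,2)
Grübler: 3·6 − 2·6 − 2 = 4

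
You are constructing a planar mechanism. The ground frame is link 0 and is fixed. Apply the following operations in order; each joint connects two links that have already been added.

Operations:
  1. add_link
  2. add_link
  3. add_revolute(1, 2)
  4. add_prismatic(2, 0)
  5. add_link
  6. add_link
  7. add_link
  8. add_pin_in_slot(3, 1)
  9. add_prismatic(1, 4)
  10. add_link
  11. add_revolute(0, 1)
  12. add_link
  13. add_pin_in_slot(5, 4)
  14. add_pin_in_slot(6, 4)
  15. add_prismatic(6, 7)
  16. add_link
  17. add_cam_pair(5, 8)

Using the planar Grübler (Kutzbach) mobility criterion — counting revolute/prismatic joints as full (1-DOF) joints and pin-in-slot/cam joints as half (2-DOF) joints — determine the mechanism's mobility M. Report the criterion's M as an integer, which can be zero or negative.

M = 10

(L,J1,J2)=(1,0,0); link0 fixed
link1: (2,0,0)
link2: (3,0,0)
R 1-2 [J1]: (3,1,0)
P 2-0 [J1]: (3,2,0)
link3: (4,2,0)
link4: (5,2,0)
link5: (6,2,0)
PS 3-1 [J2]: (6,2,1)
P 1-4 [J1]: (6,3,1)
link6: (7,3,1)
R 0-1 [J1]: (7,4,1)
link7: (8,4,1)
PS 5-4 [J2]: (8,4,2)
PS 6-4 [J2]: (8,4,3)
P 6-7 [J1]: (8,5,3)
link8: (9,5,3)
C 5-8 [J2]: (9,5,4)
Grübler: 3·8 − 2·5 − 4 = 10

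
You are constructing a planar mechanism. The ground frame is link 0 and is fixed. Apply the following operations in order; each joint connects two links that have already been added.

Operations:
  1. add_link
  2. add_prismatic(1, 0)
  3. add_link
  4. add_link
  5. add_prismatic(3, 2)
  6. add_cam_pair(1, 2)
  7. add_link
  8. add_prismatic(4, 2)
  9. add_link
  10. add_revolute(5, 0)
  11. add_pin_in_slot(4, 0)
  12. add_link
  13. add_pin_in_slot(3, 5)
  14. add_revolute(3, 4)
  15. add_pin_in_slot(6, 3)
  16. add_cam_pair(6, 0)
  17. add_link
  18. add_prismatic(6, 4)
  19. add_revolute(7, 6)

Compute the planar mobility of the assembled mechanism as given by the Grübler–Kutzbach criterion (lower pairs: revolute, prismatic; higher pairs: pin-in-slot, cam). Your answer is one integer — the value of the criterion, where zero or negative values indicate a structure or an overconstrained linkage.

ground; <1,0,0>
#1 <2,0,0>
P:1↔0 J1 <2,1,0>
#2 <3,1,0>
#3 <4,1,0>
P:3↔2 J1 <4,2,0>
C:1↔2 J2 <4,2,1>
#4 <5,2,1>
P:4↔2 J1 <5,3,1>
#5 <6,3,1>
R:5↔0 J1 <6,4,1>
PS:4↔0 J2 <6,4,2>
#6 <7,4,2>
PS:3↔5 J2 <7,4,3>
R:3↔4 J1 <7,5,3>
PS:6↔3 J2 <7,5,4>
C:6↔0 J2 <7,5,5>
#7 <8,5,5>
P:6↔4 J1 <8,6,5>
R:7↔6 J1 <8,7,5>
3×7 − 2×7 − 1×5 = 2

M = 2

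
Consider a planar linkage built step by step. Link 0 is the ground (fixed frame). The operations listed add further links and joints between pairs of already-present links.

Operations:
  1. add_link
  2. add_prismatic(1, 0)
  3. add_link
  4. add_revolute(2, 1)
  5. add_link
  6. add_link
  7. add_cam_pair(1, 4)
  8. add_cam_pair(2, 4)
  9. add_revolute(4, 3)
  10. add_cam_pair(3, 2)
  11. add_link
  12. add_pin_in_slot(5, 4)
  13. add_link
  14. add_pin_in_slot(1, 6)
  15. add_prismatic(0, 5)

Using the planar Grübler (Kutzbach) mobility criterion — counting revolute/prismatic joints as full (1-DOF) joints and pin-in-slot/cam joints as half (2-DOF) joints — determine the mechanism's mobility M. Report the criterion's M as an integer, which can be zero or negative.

M = 5

[1;0;0] (link 0 is ground)
L+ [2;0;0]
P(1,0)∈J1 [2;1;0]
L+ [3;1;0]
R(2,1)∈J1 [3;2;0]
L+ [4;2;0]
L+ [5;2;0]
C(1,4)∈J2 [5;2;1]
C(2,4)∈J2 [5;2;2]
R(4,3)∈J1 [5;3;2]
C(3,2)∈J2 [5;3;3]
L+ [6;3;3]
PS(5,4)∈J2 [6;3;4]
L+ [7;3;4]
PS(1,6)∈J2 [7;3;5]
P(0,5)∈J1 [7;4;5]
mobility = 18 − 8 − 5 = 5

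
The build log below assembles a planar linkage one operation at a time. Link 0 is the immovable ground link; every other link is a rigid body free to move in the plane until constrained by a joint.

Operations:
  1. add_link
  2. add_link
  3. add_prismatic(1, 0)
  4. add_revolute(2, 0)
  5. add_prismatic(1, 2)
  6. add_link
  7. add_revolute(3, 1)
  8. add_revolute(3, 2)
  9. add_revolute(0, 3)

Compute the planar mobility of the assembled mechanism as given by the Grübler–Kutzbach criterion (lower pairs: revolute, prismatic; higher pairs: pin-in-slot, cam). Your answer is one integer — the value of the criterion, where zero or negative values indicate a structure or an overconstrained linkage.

M = -3

link 0 = ground. State L|J1|J2 = 1|0|0
+link1  2|0|0
+link2  3|0|0
P(1,0) f=1→J1  3|1|0
R(2,0) f=1→J1  3|2|0
P(1,2) f=1→J1  3|3|0
+link3  4|3|0
R(3,1) f=1→J1  4|4|0
R(3,2) f=1→J1  4|5|0
R(0,3) f=1→J1  4|6|0
M = 3(4−1)−2·6−0 = 9−12−0 = -3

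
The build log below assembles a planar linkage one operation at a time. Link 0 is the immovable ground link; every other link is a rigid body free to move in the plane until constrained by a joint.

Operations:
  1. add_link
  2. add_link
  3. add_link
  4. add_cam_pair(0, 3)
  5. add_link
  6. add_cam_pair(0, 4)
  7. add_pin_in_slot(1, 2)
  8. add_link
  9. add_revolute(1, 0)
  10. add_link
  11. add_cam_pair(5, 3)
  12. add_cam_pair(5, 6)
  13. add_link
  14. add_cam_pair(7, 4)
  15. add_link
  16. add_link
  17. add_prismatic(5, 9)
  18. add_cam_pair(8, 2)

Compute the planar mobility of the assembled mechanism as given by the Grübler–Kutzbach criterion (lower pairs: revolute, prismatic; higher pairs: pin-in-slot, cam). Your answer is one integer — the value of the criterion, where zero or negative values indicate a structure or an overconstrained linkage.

(L,J1,J2)=(1,0,0); link0 fixed
link1: (2,0,0)
link2: (3,0,0)
link3: (4,0,0)
C 0-3 [J2]: (4,0,1)
link4: (5,0,1)
C 0-4 [J2]: (5,0,2)
PS 1-2 [J2]: (5,0,3)
link5: (6,0,3)
R 1-0 [J1]: (6,1,3)
link6: (7,1,3)
C 5-3 [J2]: (7,1,4)
C 5-6 [J2]: (7,1,5)
link7: (8,1,5)
C 7-4 [J2]: (8,1,6)
link8: (9,1,6)
link9: (10,1,6)
P 5-9 [J1]: (10,2,6)
C 8-2 [J2]: (10,2,7)
Grübler: 3·9 − 2·2 − 7 = 16

M = 16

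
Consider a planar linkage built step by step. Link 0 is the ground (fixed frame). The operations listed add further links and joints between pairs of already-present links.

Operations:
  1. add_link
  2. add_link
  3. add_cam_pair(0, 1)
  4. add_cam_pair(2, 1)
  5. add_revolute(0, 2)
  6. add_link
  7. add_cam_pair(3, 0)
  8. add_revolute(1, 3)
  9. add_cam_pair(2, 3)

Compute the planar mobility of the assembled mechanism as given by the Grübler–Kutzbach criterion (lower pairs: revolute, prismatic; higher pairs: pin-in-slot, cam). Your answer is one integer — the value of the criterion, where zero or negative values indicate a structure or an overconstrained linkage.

M = 1

link 0 = ground. State L|J1|J2 = 1|0|0
+link1  2|0|0
+link2  3|0|0
C(0,1) f=2→J2  3|0|1
C(2,1) f=2→J2  3|0|2
R(0,2) f=1→J1  3|1|2
+link3  4|1|2
C(3,0) f=2→J2  4|1|3
R(1,3) f=1→J1  4|2|3
C(2,3) f=2→J2  4|2|4
M = 3(4−1)−2·2−4 = 9−4−4 = 1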